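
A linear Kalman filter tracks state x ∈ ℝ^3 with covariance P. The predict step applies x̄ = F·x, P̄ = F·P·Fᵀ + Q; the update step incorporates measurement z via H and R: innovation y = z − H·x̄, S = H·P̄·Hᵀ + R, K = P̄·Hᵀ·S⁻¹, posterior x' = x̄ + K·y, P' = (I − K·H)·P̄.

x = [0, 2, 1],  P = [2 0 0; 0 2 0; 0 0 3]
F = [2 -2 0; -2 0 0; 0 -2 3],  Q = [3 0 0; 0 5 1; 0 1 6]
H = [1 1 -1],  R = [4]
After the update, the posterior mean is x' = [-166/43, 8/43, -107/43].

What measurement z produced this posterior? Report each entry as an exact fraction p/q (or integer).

x̄ = F·x = [-4, 0, -1]
P̄ = F·P·Fᵀ + Q = [19 -8 8; -8 13 1; 8 1 41]
S = H·P̄·Hᵀ + R = [43]
K = P̄·Hᵀ·S⁻¹ = [3/43; 4/43; -32/43]
x' − x̄ = [6/43, 8/43, -64/43] = K·y
y = (KᵀK)⁻¹·Kᵀ·(x' − x̄) = [2]
z = y + H·x̄ = [2] + [-3] = [-1]

z = [-1]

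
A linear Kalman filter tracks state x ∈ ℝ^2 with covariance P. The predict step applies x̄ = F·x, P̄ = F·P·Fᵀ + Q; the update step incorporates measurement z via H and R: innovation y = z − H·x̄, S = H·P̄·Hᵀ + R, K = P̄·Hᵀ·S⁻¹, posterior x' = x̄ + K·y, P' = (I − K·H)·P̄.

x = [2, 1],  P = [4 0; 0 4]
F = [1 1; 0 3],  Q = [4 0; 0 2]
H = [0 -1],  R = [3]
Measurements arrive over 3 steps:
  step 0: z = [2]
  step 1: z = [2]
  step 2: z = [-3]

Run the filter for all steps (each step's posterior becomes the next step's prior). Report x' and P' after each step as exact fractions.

step 0: x' = [63/41, -67/41], P' = [348/41 36/41; 36/41 114/41]
step 1: x' = [1186/1231, -2819/1231], P' = [16018/1231 1350/1231; 1350/1231 3324/1231]
step 2: x' = [90547/36071, 71763/36071], P' = [630442/36071 42066/36071; 42066/36071 97134/36071]

step 0: x̄ = F·x = [3, 3]
step 0: P̄ = F·P·Fᵀ + Q = [12 12; 12 38]
step 0: y = z − H·x̄ = [5]
step 0: S = H·P̄·Hᵀ + R = [41]
step 0: K = P̄·Hᵀ·S⁻¹ = [-12/41; -38/41]
step 0: x' = x̄ + K·y = [63/41, -67/41]
step 0: P' = (I − K·H)·P̄ = [348/41 36/41; 36/41 114/41]
step 1: x̄ = F·x = [-4/41, -201/41]
step 1: P̄ = F·P·Fᵀ + Q = [698/41 450/41; 450/41 1108/41]
step 1: y = z − H·x̄ = [-119/41]
step 1: S = H·P̄·Hᵀ + R = [1231/41]
step 1: K = P̄·Hᵀ·S⁻¹ = [-450/1231; -1108/1231]
step 1: x' = x̄ + K·y = [1186/1231, -2819/1231]
step 1: P' = (I − K·H)·P̄ = [16018/1231 1350/1231; 1350/1231 3324/1231]
step 2: x̄ = F·x = [-1633/1231, -8457/1231]
step 2: P̄ = F·P·Fᵀ + Q = [26966/1231 14022/1231; 14022/1231 32378/1231]
step 2: y = z − H·x̄ = [-12150/1231]
step 2: S = H·P̄·Hᵀ + R = [36071/1231]
step 2: K = P̄·Hᵀ·S⁻¹ = [-14022/36071; -32378/36071]
step 2: x' = x̄ + K·y = [90547/36071, 71763/36071]
step 2: P' = (I − K·H)·P̄ = [630442/36071 42066/36071; 42066/36071 97134/36071]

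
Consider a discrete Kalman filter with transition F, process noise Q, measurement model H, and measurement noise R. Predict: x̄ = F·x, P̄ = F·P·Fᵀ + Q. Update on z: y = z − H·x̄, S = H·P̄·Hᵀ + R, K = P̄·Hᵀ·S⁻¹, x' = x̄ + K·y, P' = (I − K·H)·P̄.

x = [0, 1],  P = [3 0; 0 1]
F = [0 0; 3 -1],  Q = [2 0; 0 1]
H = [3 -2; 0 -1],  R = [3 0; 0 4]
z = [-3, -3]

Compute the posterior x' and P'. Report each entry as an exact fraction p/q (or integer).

x̄ = F·x = [0, -1]
P̄ = F·P·Fᵀ + Q = [2 0; 0 29]
y = z − H·x̄ = [-5, -4]
S = H·P̄·Hᵀ + R = [137 58; 58 33]
K = P̄·Hᵀ·S⁻¹ = [198/1157 -348/1157; -232/1157 -609/1157]
x' = x̄ + K·y = [402/1157, 2439/1157]
P' = (I − K·H)·P̄ = [1126/1157 1392/1157; 1392/1157 2436/1157]

x' = [402/1157, 2439/1157]
P' = [1126/1157 1392/1157; 1392/1157 2436/1157]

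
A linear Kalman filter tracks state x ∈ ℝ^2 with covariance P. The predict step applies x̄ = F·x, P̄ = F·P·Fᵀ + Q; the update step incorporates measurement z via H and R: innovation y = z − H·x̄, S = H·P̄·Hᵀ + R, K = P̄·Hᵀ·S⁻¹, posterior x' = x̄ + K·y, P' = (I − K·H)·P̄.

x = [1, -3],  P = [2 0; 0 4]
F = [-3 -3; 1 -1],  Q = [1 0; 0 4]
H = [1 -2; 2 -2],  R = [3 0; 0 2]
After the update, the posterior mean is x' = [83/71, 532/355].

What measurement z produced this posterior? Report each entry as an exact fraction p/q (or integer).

x̄ = F·x = [6, 4]
P̄ = F·P·Fᵀ + Q = [55 6; 6 10]
S = H·P̄·Hᵀ + R = [74 114; 114 214]
K = P̄·Hᵀ·S⁻¹ = [-197/284 235/284; -521/710 251/710]
x' − x̄ = [-343/71, -888/355] = K·y
y = (KᵀK)⁻¹·Kᵀ·(x' − x̄) = [1, -5]
z = y + H·x̄ = [1, -5] + [-2, 4] = [-1, -1]

z = [-1, -1]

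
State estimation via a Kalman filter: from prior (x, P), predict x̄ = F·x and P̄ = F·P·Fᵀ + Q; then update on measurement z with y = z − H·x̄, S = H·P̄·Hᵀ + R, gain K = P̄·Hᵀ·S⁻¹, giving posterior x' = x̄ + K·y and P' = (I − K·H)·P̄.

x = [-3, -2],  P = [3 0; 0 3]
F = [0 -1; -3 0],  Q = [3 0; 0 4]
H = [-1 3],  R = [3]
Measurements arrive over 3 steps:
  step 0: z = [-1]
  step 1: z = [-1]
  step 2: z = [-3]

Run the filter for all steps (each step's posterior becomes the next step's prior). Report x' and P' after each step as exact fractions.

step 0: x' = [61/24, 29/48], P' = [47/8 31/16; 31/16 31/32]
step 1: x' = [-189/15487, -5906/15487], P' = [55659/15487 18984/15487; 18984/15487 11602/15487]
step 2: x' = [1533690/4828723, -4275237/4828723], P' = [17282100/4828723 5873493/4828723; 5873493/4828723 3589516/4828723]

step 0: x̄ = F·x = [2, 9]
step 0: P̄ = F·P·Fᵀ + Q = [6 0; 0 31]
step 0: y = z − H·x̄ = [-26]
step 0: S = H·P̄·Hᵀ + R = [288]
step 0: K = P̄·Hᵀ·S⁻¹ = [-1/48; 31/96]
step 0: x' = x̄ + K·y = [61/24, 29/48]
step 0: P' = (I − K·H)·P̄ = [47/8 31/16; 31/16 31/32]
step 1: x̄ = F·x = [-29/48, -61/8]
step 1: P̄ = F·P·Fᵀ + Q = [127/32 93/16; 93/16 455/8]
step 1: y = z − H·x̄ = [1021/48]
step 1: S = H·P̄·Hᵀ + R = [15487/32]
step 1: K = P̄·Hᵀ·S⁻¹ = [431/15487; 5274/15487]
step 1: x' = x̄ + K·y = [-189/15487, -5906/15487]
step 1: P' = (I − K·H)·P̄ = [55659/15487 18984/15487; 18984/15487 11602/15487]
step 2: x̄ = F·x = [5906/15487, 567/15487]
step 2: P̄ = F·P·Fᵀ + Q = [58063/15487 56952/15487; 56952/15487 562879/15487]
step 2: y = z − H·x̄ = [-42256/15487]
step 2: S = H·P̄·Hᵀ + R = [4828723/15487]
step 2: K = P̄·Hᵀ·S⁻¹ = [112793/4828723; 1631685/4828723]
step 2: x' = x̄ + K·y = [1533690/4828723, -4275237/4828723]
step 2: P' = (I − K·H)·P̄ = [17282100/4828723 5873493/4828723; 5873493/4828723 3589516/4828723]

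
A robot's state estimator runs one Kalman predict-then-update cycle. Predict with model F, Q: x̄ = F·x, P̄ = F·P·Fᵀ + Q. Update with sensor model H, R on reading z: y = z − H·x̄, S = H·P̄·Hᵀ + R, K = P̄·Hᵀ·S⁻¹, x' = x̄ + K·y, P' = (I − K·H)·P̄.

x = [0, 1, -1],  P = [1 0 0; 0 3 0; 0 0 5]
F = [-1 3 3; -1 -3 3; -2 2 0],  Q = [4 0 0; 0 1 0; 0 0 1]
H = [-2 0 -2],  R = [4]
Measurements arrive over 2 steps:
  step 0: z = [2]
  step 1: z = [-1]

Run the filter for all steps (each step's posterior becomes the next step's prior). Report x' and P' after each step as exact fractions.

step 0: x̄ = F·x = [0, -6, 2]
step 0: P̄ = F·P·Fᵀ + Q = [77 19 20; 19 74 -16; 20 -16 17]
step 0: y = z − H·x̄ = [6]
step 0: S = H·P̄·Hᵀ + R = [540]
step 0: K = P̄·Hᵀ·S⁻¹ = [-97/270; -1/90; -37/270]
step 0: x' = x̄ + K·y = [-97/45, -91/15, 53/45]
step 0: P' = (I − K·H)·P̄ = [986/135 758/45 -889/135; 758/45 1109/15 -757/45; -889/135 -757/45 926/135]
step 1: x̄ = F·x = [-563/45, 215/9, -352/45]
step 1: P̄ = F·P·Fᵀ + Q = [50501/135 -15035/27 35374/135; -15035/27 31828/27 -11422/27; 35374/135 -11422/27 25811/135]
step 1: y = z − H·x̄ = [-125/3]
step 1: S = H·P̄·Hᵀ + R = [13084/3]
step 1: K = P̄·Hᵀ·S⁻¹ = [-5725/19626; 8819/19626; -4079/19626]
step 1: x' = x̄ + K·y = [-11669/32710, 33795/6542, 27399/32710]
step 1: P' = (I − K·H)·P̄ = [436882/147195 436430/29439 -351007/147195; 436430/29439 8778209/29439 -462887/29439; -351007/147195 -462887/29439 412192/147195]

step 0: x' = [-97/45, -91/15, 53/45], P' = [986/135 758/45 -889/135; 758/45 1109/15 -757/45; -889/135 -757/45 926/135]
step 1: x' = [-11669/32710, 33795/6542, 27399/32710], P' = [436882/147195 436430/29439 -351007/147195; 436430/29439 8778209/29439 -462887/29439; -351007/147195 -462887/29439 412192/147195]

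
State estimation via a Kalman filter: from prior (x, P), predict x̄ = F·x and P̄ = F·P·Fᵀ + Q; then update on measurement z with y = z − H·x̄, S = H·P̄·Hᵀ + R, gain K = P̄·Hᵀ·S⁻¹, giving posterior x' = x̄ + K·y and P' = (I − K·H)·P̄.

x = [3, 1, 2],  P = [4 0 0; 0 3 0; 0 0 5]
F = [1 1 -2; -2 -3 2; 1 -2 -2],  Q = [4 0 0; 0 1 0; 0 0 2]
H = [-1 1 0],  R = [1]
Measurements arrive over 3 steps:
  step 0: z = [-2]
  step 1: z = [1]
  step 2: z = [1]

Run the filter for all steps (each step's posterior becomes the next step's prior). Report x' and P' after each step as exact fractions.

step 0: x' = [-6/5, -547/170, -297/85], P' = [19/5 17/5 34/5; 17/5 679/170 564/85; 34/5 564/85 2838/85]
step 1: x' = [194861/58546, 253661/58546, 379632/29273], P' = [575301/58546 545609/58546 729765/29273; 545609/58546 574293/58546 715166/29273; 729765/29273 715166/29273 2399078/29273]
step 2: x' = [-88298698/23783441, -5739634/2162131, -276630997/23783441], P' = [414102036/23783441 36309050/2162131 1152714030/23783441; 36309050/2162131 37129269/2162131 102989431/2162131; 1152714030/23783441 102989431/2162131 3684585368/23783441]

step 0: x̄ = F·x = [0, -5, -3]
step 0: P̄ = F·P·Fᵀ + Q = [31 -37 18; -37 64 -10; 18 -10 38]
step 0: y = z − H·x̄ = [3]
step 0: S = H·P̄·Hᵀ + R = [170]
step 0: K = P̄·Hᵀ·S⁻¹ = [-2/5; 101/170; -14/85]
step 0: x' = x̄ + K·y = [-6/5, -547/170, -297/85]
step 0: P' = (I − K·H)·P̄ = [19/5 17/5 34/5; 17/5 679/170 564/85; 34/5 564/85 2838/85]
step 1: x̄ = F·x = [437/170, 861/170, 1039/85]
step 1: P̄ = F·P·Fᵀ + Q = [16729/170 -12963/170 9523/85; -12963/170 15721/170 -5076/85; 9523/85 -5076/85 14247/85]
step 1: y = z − H·x̄ = [-127/85]
step 1: S = H·P̄·Hᵀ + R = [29273/85]
step 1: K = P̄·Hᵀ·S⁻¹ = [-14846/29273; 14342/29273; -14599/29273]
step 1: x' = x̄ + K·y = [194861/58546, 253661/58546, 379632/29273]
step 1: P' = (I − K·H)·P̄ = [575301/58546 545609/58546 729765/29273; 545609/58546 574293/58546 715166/29273; 729765/29273 715166/29273 2399078/29273]
step 2: x̄ = F·x = [-535003/29273, 367823/58546, -1830989/58546]
step 2: P̄ = F·P·Fᵀ + Q = [5054086/29273 -2297157/29273 7548137/29273; -2297157/29273 4428095/58546 -4734015/58546; 7548137/29273 -4734015/58546 25604289/58546]
step 2: y = z − H·x̄ = [-1379283/58546]
step 2: S = H·P̄·Hᵀ + R = [23783441/58546]
step 2: K = P̄·Hᵀ·S⁻¹ = [-14702486/23783441; 820219/2162131; -19830289/23783441]
step 2: x' = x̄ + K·y = [-88298698/23783441, -5739634/2162131, -276630997/23783441]
step 2: P' = (I − K·H)·P̄ = [414102036/23783441 36309050/2162131 1152714030/23783441; 36309050/2162131 37129269/2162131 102989431/2162131; 1152714030/23783441 102989431/2162131 3684585368/23783441]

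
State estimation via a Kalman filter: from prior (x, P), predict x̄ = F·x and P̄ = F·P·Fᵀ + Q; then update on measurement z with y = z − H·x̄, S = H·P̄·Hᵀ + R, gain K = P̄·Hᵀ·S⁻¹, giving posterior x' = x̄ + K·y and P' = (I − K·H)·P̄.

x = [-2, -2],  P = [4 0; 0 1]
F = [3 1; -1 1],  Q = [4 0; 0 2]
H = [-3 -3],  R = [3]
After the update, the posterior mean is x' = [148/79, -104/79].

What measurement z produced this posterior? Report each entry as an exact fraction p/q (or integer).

x̄ = F·x = [-8, 0]
P̄ = F·P·Fᵀ + Q = [41 -11; -11 7]
S = H·P̄·Hᵀ + R = [237]
K = P̄·Hᵀ·S⁻¹ = [-30/79; 4/79]
x' − x̄ = [780/79, -104/79] = K·y
y = (KᵀK)⁻¹·Kᵀ·(x' − x̄) = [-26]
z = y + H·x̄ = [-26] + [24] = [-2]

z = [-2]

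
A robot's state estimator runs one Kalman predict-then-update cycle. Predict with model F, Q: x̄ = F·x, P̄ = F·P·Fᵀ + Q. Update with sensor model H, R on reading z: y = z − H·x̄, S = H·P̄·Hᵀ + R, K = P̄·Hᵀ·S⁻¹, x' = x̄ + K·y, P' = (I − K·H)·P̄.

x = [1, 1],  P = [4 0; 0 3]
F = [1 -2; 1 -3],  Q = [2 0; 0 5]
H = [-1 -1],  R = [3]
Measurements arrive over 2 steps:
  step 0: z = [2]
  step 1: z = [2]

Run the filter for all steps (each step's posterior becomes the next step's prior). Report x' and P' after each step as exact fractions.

step 0: x' = [-61/101, -144/101], P' = [218/101 -98/101; -98/101 272/101]
step 1: x' = [-4833/5321, -4609/5321], P' = [11100/5321 -4740/5321; -4740/5321 27777/10642]

step 0: x̄ = F·x = [-1, -2]
step 0: P̄ = F·P·Fᵀ + Q = [18 22; 22 36]
step 0: y = z − H·x̄ = [-1]
step 0: S = H·P̄·Hᵀ + R = [101]
step 0: K = P̄·Hᵀ·S⁻¹ = [-40/101; -58/101]
step 0: x' = x̄ + K·y = [-61/101, -144/101]
step 0: P' = (I − K·H)·P̄ = [218/101 -98/101; -98/101 272/101]
step 1: x̄ = F·x = [227/101, 371/101]
step 1: P̄ = F·P·Fᵀ + Q = [1900/101 2340/101; 2340/101 3759/101]
step 1: y = z − H·x̄ = [800/101]
step 1: S = H·P̄·Hᵀ + R = [10642/101]
step 1: K = P̄·Hᵀ·S⁻¹ = [-2120/5321; -6099/10642]
step 1: x' = x̄ + K·y = [-4833/5321, -4609/5321]
step 1: P' = (I − K·H)·P̄ = [11100/5321 -4740/5321; -4740/5321 27777/10642]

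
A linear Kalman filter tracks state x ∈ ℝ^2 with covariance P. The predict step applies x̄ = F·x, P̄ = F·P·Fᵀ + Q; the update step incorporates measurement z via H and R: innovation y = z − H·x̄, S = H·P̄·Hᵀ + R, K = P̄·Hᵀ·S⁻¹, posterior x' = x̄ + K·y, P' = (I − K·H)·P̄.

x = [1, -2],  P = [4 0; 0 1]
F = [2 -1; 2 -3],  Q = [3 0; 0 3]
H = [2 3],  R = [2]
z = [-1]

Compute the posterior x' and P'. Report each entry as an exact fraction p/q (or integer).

x̄ = F·x = [4, 8]
P̄ = F·P·Fᵀ + Q = [20 19; 19 28]
y = z − H·x̄ = [-33]
S = H·P̄·Hᵀ + R = [562]
K = P̄·Hᵀ·S⁻¹ = [97/562; 61/281]
x' = x̄ + K·y = [-953/562, 235/281]
P' = (I − K·H)·P̄ = [1831/562 -578/281; -578/281 426/281]

x' = [-953/562, 235/281]
P' = [1831/562 -578/281; -578/281 426/281]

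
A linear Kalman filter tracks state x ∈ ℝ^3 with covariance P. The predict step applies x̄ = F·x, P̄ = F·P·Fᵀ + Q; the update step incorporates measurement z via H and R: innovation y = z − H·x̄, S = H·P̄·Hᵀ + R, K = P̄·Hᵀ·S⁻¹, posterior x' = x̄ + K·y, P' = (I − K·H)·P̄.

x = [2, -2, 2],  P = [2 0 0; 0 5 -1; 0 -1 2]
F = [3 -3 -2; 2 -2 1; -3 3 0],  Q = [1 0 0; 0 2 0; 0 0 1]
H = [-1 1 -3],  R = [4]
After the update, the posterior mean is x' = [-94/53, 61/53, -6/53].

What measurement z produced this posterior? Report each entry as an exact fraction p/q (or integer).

x̄ = F·x = [8, 10, -12]
P̄ = F·P·Fᵀ + Q = [60 37 -57; 37 36 -45; -57 -45 64]
S = H·P̄·Hᵀ + R = [530]
K = P̄·Hᵀ·S⁻¹ = [74/265; 67/265; -18/53]
x' − x̄ = [-518/53, -469/53, 630/53] = K·y
y = (KᵀK)⁻¹·Kᵀ·(x' − x̄) = [-35]
z = y + H·x̄ = [-35] + [38] = [3]

z = [3]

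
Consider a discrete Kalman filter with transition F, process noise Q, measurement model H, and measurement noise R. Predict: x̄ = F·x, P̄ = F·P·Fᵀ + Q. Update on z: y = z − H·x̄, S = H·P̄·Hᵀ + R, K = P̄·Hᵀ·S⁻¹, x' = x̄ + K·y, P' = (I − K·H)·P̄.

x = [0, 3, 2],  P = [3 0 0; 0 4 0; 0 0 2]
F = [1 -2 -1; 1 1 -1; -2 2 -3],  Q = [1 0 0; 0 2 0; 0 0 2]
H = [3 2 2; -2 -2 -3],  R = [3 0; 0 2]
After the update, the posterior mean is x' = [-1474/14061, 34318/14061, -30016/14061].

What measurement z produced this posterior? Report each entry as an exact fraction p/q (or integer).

z = [1, 2]

x̄ = F·x = [-8, 1, 0]
P̄ = F·P·Fᵀ + Q = [22 -3 -16; -3 11 8; -16 8 48]
S = H·P̄·Hᵀ + R = [273 -306; -306 446]
K = P̄·Hᵀ·S⁻¹ = [7774/14061 1883/4687; 347/14061 -341/4687; -5312/14061 -2560/4687]
x' − x̄ = [111014/14061, 20257/14061, -30016/14061] = K·y
y = (KᵀK)⁻¹·Kᵀ·(x' − x̄) = [23, -12]
z = y + H·x̄ = [23, -12] + [-22, 14] = [1, 2]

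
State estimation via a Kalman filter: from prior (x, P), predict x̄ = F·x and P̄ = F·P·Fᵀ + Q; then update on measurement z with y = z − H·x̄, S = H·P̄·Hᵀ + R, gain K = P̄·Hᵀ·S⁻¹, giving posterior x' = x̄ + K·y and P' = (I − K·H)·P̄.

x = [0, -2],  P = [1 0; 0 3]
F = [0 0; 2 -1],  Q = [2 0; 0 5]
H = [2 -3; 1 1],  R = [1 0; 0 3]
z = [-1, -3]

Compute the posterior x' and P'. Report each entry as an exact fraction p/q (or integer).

x̄ = F·x = [0, 2]
P̄ = F·P·Fᵀ + Q = [2 0; 0 12]
y = z − H·x̄ = [5, -5]
S = H·P̄·Hᵀ + R = [117 -32; -32 17]
K = P̄·Hᵀ·S⁻¹ = [132/965 362/965; -228/965 252/965]
x' = x̄ + K·y = [-230/193, -94/193]
P' = (I − K·H)·P̄ = [678/965 408/965; 408/965 348/965]

x' = [-230/193, -94/193]
P' = [678/965 408/965; 408/965 348/965]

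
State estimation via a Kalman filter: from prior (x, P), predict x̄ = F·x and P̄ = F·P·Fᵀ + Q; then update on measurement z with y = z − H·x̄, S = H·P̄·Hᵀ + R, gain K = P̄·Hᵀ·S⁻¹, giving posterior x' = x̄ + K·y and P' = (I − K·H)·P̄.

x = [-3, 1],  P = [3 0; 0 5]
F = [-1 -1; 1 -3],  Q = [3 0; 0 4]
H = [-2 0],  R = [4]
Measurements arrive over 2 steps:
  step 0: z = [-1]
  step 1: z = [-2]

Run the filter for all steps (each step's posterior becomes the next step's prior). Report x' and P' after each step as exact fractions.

step 0: x' = [5/8, -15/2], P' = [11/12 1; 1 40]
step 1: x' = [1267/1126, 4483/563], P' = [551/563 1453/563; 1453/563 26136/563]

step 0: x̄ = F·x = [2, -6]
step 0: P̄ = F·P·Fᵀ + Q = [11 12; 12 52]
step 0: y = z − H·x̄ = [3]
step 0: S = H·P̄·Hᵀ + R = [48]
step 0: K = P̄·Hᵀ·S⁻¹ = [-11/24; -1/2]
step 0: x' = x̄ + K·y = [5/8, -15/2]
step 0: P' = (I − K·H)·P̄ = [11/12 1; 1 40]
step 1: x̄ = F·x = [55/8, 185/8]
step 1: P̄ = F·P·Fᵀ + Q = [551/12 1453/12; 1453/12 4307/12]
step 1: y = z − H·x̄ = [47/4]
step 1: S = H·P̄·Hᵀ + R = [563/3]
step 1: K = P̄·Hᵀ·S⁻¹ = [-551/1126; -1453/1126]
step 1: x' = x̄ + K·y = [1267/1126, 4483/563]
step 1: P' = (I − K·H)·P̄ = [551/563 1453/563; 1453/563 26136/563]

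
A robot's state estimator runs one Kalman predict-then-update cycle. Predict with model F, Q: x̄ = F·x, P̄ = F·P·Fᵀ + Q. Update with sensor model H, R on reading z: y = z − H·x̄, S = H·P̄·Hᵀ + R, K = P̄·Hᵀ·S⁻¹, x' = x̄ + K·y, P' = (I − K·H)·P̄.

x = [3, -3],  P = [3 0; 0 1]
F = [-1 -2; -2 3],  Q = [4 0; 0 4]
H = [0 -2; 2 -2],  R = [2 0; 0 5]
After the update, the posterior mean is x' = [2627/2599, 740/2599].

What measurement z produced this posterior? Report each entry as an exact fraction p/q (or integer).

x̄ = F·x = [3, -15]
P̄ = F·P·Fᵀ + Q = [11 0; 0 25]
S = H·P̄·Hᵀ + R = [102 100; 100 149]
K = P̄·Hᵀ·S⁻¹ = [-1100/2599 1122/2599; -1225/2599 -50/2599]
x' − x̄ = [-5170/2599, 39725/2599] = K·y
y = (KᵀK)⁻¹·Kᵀ·(x' − x̄) = [-31, -35]
z = y + H·x̄ = [-31, -35] + [30, 36] = [-1, 1]

z = [-1, 1]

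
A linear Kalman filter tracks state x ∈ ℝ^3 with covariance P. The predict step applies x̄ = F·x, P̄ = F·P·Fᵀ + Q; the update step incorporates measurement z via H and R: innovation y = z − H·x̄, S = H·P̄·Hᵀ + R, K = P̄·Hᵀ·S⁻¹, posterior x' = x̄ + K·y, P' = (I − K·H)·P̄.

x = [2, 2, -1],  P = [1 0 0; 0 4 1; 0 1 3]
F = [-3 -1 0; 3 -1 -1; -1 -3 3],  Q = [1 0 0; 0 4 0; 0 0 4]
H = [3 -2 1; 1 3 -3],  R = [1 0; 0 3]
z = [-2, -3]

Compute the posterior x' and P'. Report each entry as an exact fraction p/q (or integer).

x̄ = F·x = [-8, 5, -11]
P̄ = F·P·Fᵀ + Q = [14 -4 12; -4 22 0; 12 0 50]
y = z − H·x̄ = [43, -43]
S = H·P̄·Hᵀ + R = [385 -364; -364 569]
K = P̄·Hᵀ·S⁻¹ = [22902/86569 1354/12367; -16/149 6/149; -1298/86569 -3118/12367]
x' = x̄ + K·y = [-115320/86569, -201/149, -69555/86569]
P' = (I − K·H)·P̄ = [114294/86569 600/149 377220/86569; 600/149 2010/149 2204/149; 377220/86569 2204/149 1428090/86569]

x' = [-115320/86569, -201/149, -69555/86569]
P' = [114294/86569 600/149 377220/86569; 600/149 2010/149 2204/149; 377220/86569 2204/149 1428090/86569]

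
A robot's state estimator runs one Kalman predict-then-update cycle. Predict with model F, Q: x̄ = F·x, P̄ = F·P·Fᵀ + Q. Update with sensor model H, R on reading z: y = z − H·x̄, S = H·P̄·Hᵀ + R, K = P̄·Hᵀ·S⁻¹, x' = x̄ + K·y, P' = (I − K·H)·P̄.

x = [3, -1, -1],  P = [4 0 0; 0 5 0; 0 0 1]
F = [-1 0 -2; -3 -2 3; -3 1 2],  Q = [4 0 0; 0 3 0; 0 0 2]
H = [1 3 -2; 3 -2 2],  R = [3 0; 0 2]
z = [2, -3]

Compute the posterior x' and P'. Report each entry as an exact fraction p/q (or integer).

x̄ = F·x = [-1, -10, -12]
P̄ = F·P·Fᵀ + Q = [12 6 8; 6 68 32; 8 32 47]
y = z − H·x̄ = [9, 4]
S = H·P̄·Hᵀ + R = [435 -230; -230 338]
K = P̄·Hᵀ·S⁻¹ = [6966/47065 2062/9413; 18464/47065 1009/9413; 1580/9413 2579/9413]
x' = x̄ + K·y = [56869/47065, -284294/47065, -88420/9413]
P' = (I − K·H)·P̄ = [54856/47065 -177906/47065 -49976/9413; -177906/47065 777106/47065 209802/9413; -49976/9413 209802/9413 287345/9413]

x' = [56869/47065, -284294/47065, -88420/9413]
P' = [54856/47065 -177906/47065 -49976/9413; -177906/47065 777106/47065 209802/9413; -49976/9413 209802/9413 287345/9413]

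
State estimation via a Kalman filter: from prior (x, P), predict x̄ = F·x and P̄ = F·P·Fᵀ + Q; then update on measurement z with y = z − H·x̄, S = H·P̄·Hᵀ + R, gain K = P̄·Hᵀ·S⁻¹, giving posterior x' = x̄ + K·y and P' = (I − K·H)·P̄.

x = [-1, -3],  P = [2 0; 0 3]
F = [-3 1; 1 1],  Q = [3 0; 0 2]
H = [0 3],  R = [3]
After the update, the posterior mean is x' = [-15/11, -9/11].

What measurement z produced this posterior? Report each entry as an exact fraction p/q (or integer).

z = [-2]

x̄ = F·x = [0, -4]
P̄ = F·P·Fᵀ + Q = [24 -3; -3 7]
S = H·P̄·Hᵀ + R = [66]
K = P̄·Hᵀ·S⁻¹ = [-3/22; 7/22]
x' − x̄ = [-15/11, 35/11] = K·y
y = (KᵀK)⁻¹·Kᵀ·(x' − x̄) = [10]
z = y + H·x̄ = [10] + [-12] = [-2]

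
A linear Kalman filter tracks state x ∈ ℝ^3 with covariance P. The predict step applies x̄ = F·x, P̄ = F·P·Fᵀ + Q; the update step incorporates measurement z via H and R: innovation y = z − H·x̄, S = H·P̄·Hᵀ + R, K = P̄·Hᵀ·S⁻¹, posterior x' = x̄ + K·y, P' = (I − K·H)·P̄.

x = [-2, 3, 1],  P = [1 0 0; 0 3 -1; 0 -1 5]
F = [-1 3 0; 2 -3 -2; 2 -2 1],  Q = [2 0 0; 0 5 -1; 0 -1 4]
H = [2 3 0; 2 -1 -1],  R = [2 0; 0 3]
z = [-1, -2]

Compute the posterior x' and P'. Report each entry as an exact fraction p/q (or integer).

x' = [-249/253, 73/253, -295/506]
P' = [11009/11132 -3431/5566 39115/22264; -3431/5566 1677/2783 -14195/11132; 39115/22264 -14195/11132 246207/44528]

x̄ = F·x = [11, -15, -9]
P̄ = F·P·Fᵀ + Q = [30 -23 -23; -23 44 10; -23 10 29]
y = z − H·x̄ = [22, -48]
S = H·P̄·Hᵀ + R = [242 -88; -88 400]
K = P̄·Hᵀ·S⁻¹ = [179/2783 565/2024; 800/2783 -189/1012; -1735/11132 -999/4048]
x' = x̄ + K·y = [-249/253, 73/253, -295/506]
P' = (I − K·H)·P̄ = [11009/11132 -3431/5566 39115/22264; -3431/5566 1677/2783 -14195/11132; 39115/22264 -14195/11132 246207/44528]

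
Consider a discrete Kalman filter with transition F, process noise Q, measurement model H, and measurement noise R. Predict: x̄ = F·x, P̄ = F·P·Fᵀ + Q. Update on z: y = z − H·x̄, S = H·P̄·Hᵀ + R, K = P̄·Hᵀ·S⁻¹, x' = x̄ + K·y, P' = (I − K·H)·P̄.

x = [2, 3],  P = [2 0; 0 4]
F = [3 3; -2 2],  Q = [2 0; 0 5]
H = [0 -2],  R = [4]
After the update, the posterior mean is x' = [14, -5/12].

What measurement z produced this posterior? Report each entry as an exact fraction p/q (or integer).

z = [1]

x̄ = F·x = [15, 2]
P̄ = F·P·Fᵀ + Q = [56 12; 12 29]
S = H·P̄·Hᵀ + R = [120]
K = P̄·Hᵀ·S⁻¹ = [-1/5; -29/60]
x' − x̄ = [-1, -29/12] = K·y
y = (KᵀK)⁻¹·Kᵀ·(x' − x̄) = [5]
z = y + H·x̄ = [5] + [-4] = [1]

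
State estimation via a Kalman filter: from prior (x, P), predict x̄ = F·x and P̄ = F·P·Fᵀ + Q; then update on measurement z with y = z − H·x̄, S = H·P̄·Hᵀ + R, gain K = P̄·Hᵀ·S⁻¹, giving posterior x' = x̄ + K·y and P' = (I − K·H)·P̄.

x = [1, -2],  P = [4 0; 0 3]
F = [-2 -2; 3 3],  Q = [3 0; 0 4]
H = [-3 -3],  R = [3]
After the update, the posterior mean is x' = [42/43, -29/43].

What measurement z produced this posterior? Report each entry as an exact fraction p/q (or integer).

x̄ = F·x = [2, -3]
P̄ = F·P·Fᵀ + Q = [31 -42; -42 67]
S = H·P̄·Hᵀ + R = [129]
K = P̄·Hᵀ·S⁻¹ = [11/43; -25/43]
x' − x̄ = [-44/43, 100/43] = K·y
y = (KᵀK)⁻¹·Kᵀ·(x' − x̄) = [-4]
z = y + H·x̄ = [-4] + [3] = [-1]

z = [-1]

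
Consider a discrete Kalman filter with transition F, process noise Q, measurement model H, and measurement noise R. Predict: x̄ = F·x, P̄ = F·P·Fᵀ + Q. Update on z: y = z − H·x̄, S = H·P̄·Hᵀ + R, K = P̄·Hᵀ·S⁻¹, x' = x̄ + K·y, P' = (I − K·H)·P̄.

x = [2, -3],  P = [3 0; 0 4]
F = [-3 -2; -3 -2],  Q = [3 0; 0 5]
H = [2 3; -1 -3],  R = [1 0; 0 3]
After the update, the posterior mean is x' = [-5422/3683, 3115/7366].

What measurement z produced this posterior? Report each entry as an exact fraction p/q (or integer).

x̄ = F·x = [0, 0]
P̄ = F·P·Fᵀ + Q = [46 43; 43 48]
S = H·P̄·Hᵀ + R = [1133 -911; -911 739]
K = P̄·Hᵀ·S⁻¹ = [1947/3683 1528/3683; -387/7366 -2341/7366]
x' − x̄ = [-5422/3683, 3115/7366] = K·y
y = (KᵀK)⁻¹·Kᵀ·(x' − x̄) = [-2, -1]
z = y + H·x̄ = [-2, -1] + [0, 0] = [-2, -1]

z = [-2, -1]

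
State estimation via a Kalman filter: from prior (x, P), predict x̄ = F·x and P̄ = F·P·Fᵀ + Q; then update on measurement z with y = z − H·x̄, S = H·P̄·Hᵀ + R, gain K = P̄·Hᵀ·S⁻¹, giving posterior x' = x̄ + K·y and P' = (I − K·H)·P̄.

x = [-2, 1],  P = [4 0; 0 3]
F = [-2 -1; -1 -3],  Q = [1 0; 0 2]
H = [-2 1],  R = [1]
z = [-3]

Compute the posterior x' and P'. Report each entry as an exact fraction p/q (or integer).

x̄ = F·x = [3, -1]
P̄ = F·P·Fᵀ + Q = [20 17; 17 33]
y = z − H·x̄ = [4]
S = H·P̄·Hᵀ + R = [46]
K = P̄·Hᵀ·S⁻¹ = [-1/2; -1/46]
x' = x̄ + K·y = [1, -25/23]
P' = (I − K·H)·P̄ = [17/2 33/2; 33/2 1517/46]

x' = [1, -25/23]
P' = [17/2 33/2; 33/2 1517/46]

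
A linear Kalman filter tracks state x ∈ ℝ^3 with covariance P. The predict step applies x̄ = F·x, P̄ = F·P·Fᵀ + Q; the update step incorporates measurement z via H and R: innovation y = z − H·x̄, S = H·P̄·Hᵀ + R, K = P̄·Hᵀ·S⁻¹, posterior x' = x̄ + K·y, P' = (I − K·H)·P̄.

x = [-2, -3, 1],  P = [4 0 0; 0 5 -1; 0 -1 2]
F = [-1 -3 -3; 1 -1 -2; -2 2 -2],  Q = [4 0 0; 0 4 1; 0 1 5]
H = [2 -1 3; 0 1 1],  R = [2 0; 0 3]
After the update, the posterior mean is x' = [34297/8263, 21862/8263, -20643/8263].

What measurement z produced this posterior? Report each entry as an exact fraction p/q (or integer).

x̄ = F·x = [8, -1, -4]
P̄ = F·P·Fᵀ + Q = [53 14 -10; 14 17 -7; -10 -7 57]
S = H·P̄·Hᵀ + R = [610 148; 148 63]
K = P̄·Hᵀ·S⁻¹ = [1657/8263 -3368/8263; -1055/8263 3790/8263; 1277/8263 3558/8263]
x' − x̄ = [-31807/8263, 30125/8263, 12409/8263] = K·y
y = (KᵀK)⁻¹·Kᵀ·(x' − x̄) = [-7, 6]
z = y + H·x̄ = [-7, 6] + [5, -5] = [-2, 1]

z = [-2, 1]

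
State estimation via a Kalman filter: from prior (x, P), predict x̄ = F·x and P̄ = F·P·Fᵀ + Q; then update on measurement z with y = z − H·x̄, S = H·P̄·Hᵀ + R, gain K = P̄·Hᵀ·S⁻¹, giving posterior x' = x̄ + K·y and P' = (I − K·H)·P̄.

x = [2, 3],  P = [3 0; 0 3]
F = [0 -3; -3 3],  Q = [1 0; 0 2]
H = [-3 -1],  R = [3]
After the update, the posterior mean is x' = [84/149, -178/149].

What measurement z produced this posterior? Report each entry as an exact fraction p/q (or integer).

x̄ = F·x = [-9, 3]
P̄ = F·P·Fᵀ + Q = [28 -27; -27 56]
S = H·P̄·Hᵀ + R = [149]
K = P̄·Hᵀ·S⁻¹ = [-57/149; 25/149]
x' − x̄ = [1425/149, -625/149] = K·y
y = (KᵀK)⁻¹·Kᵀ·(x' − x̄) = [-25]
z = y + H·x̄ = [-25] + [24] = [-1]

z = [-1]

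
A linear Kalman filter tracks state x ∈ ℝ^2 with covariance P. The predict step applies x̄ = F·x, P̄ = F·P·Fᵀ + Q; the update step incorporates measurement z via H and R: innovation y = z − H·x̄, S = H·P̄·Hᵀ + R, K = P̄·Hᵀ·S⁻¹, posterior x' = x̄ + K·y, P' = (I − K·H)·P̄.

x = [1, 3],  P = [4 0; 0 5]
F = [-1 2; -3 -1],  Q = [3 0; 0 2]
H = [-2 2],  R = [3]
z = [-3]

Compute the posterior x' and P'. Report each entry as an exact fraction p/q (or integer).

x' = [385/267, -44/267]
P' = [4709/267 4634/267; 4634/267 4757/267]

x̄ = F·x = [5, -6]
P̄ = F·P·Fᵀ + Q = [27 2; 2 43]
y = z − H·x̄ = [19]
S = H·P̄·Hᵀ + R = [267]
K = P̄·Hᵀ·S⁻¹ = [-50/267; 82/267]
x' = x̄ + K·y = [385/267, -44/267]
P' = (I − K·H)·P̄ = [4709/267 4634/267; 4634/267 4757/267]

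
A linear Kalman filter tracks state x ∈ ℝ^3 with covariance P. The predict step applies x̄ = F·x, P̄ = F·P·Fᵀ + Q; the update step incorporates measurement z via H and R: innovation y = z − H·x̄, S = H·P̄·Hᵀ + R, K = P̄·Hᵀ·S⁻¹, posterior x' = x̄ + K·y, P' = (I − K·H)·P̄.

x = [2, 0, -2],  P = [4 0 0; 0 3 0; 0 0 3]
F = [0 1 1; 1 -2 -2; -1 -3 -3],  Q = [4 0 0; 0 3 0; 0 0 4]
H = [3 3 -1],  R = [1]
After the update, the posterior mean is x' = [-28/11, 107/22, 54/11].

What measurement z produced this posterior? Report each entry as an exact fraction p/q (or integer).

x̄ = F·x = [-2, 6, 4]
P̄ = F·P·Fᵀ + Q = [10 -12 -18; -12 31 32; -18 32 62]
S = H·P̄·Hᵀ + R = [132]
K = P̄·Hᵀ·S⁻¹ = [1/11; 25/132; -5/33]
x' − x̄ = [-6/11, -25/22, 10/11] = K·y
y = (KᵀK)⁻¹·Kᵀ·(x' − x̄) = [-6]
z = y + H·x̄ = [-6] + [8] = [2]

z = [2]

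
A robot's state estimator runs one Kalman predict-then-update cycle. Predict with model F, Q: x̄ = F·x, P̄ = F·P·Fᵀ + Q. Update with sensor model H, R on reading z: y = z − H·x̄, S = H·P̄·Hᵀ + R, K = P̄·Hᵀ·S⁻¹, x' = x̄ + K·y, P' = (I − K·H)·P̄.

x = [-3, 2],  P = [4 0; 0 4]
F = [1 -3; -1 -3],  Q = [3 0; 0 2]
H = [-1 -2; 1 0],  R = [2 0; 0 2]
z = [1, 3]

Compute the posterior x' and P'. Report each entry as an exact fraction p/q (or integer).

x' = [1625/974, -568/487]
P' = [1607/974 -375/487; -375/487 412/487]

x̄ = F·x = [-9, -3]
P̄ = F·P·Fᵀ + Q = [43 32; 32 42]
y = z − H·x̄ = [-14, 12]
S = H·P̄·Hᵀ + R = [341 -107; -107 45]
K = P̄·Hᵀ·S⁻¹ = [-107/1948 1607/1948; -449/974 -375/974]
x' = x̄ + K·y = [1625/974, -568/487]
P' = (I − K·H)·P̄ = [1607/974 -375/487; -375/487 412/487]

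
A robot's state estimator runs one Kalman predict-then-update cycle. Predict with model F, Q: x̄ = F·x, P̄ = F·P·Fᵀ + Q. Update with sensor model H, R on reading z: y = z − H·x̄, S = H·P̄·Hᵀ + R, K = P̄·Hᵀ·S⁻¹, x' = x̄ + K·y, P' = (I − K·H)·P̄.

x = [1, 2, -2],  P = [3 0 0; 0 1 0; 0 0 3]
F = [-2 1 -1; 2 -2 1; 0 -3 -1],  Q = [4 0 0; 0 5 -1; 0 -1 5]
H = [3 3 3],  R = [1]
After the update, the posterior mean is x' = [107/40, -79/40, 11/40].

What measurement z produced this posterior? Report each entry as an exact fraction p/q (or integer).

z = [3]

x̄ = F·x = [2, -4, -4]
P̄ = F·P·Fᵀ + Q = [20 -17 0; -17 24 2; 0 2 17]
S = H·P̄·Hᵀ + R = [280]
K = P̄·Hᵀ·S⁻¹ = [9/280; 27/280; 57/280]
x' − x̄ = [27/40, 81/40, 171/40] = K·y
y = (KᵀK)⁻¹·Kᵀ·(x' − x̄) = [21]
z = y + H·x̄ = [21] + [-18] = [3]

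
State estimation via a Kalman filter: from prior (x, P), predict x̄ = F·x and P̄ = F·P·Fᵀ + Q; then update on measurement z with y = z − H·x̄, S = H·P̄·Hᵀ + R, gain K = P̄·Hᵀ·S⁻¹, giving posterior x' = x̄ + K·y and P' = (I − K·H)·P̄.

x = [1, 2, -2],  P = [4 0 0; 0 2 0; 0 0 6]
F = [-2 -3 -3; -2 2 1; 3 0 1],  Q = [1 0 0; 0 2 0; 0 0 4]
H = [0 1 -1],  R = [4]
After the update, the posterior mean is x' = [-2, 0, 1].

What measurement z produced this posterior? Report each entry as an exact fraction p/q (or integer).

z = [-1]

x̄ = F·x = [-2, 0, 1]
P̄ = F·P·Fᵀ + Q = [89 -14 -42; -14 32 -18; -42 -18 46]
S = H·P̄·Hᵀ + R = [118]
K = P̄·Hᵀ·S⁻¹ = [14/59; 25/59; -32/59]
x' − x̄ = [0, 0, 0] = K·y
y = (KᵀK)⁻¹·Kᵀ·(x' − x̄) = [0]
z = y + H·x̄ = [0] + [-1] = [-1]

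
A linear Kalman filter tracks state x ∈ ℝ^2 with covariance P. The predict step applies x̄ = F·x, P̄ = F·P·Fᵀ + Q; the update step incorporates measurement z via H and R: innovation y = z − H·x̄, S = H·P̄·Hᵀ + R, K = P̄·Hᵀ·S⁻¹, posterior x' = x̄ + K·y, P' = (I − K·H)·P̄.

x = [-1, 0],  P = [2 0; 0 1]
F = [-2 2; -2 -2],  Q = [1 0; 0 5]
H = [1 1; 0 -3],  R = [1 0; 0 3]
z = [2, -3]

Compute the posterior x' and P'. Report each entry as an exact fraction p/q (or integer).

x' = [749/705, 234/235]
P' = [833/705 -67/235; -67/235 74/235]

x̄ = F·x = [2, 2]
P̄ = F·P·Fᵀ + Q = [13 4; 4 17]
y = z − H·x̄ = [-2, 3]
S = H·P̄·Hᵀ + R = [39 -63; -63 156]
K = P̄·Hᵀ·S⁻¹ = [632/705 67/235; 7/235 -74/235]
x' = x̄ + K·y = [749/705, 234/235]
P' = (I − K·H)·P̄ = [833/705 -67/235; -67/235 74/235]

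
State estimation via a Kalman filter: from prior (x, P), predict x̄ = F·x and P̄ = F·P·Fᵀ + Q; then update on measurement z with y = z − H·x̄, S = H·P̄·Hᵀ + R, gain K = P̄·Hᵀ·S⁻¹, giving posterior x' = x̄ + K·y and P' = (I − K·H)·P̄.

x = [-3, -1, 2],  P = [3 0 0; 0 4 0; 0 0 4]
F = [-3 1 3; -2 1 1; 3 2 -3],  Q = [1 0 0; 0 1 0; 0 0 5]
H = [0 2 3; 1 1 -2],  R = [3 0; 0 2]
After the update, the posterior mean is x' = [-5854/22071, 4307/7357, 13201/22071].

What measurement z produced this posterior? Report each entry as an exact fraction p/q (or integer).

x̄ = F·x = [14, 7, -17]
P̄ = F·P·Fᵀ + Q = [68 34 -55; 34 21 -22; -55 -22 84]
S = H·P̄·Hᵀ + R = [579 -537; -537 803]
K = P̄·Hᵀ·S⁻¹ = [35953/176568 23553/58856; 11297/58856 14811/58856; 35459/176568 -10053/58856]
x' − x̄ = [-314848/22071, -47192/7357, 388408/22071] = K·y
y = (KᵀK)⁻¹·Kᵀ·(x' − x̄) = [40, -56]
z = y + H·x̄ = [40, -56] + [-37, 55] = [3, -1]

z = [3, -1]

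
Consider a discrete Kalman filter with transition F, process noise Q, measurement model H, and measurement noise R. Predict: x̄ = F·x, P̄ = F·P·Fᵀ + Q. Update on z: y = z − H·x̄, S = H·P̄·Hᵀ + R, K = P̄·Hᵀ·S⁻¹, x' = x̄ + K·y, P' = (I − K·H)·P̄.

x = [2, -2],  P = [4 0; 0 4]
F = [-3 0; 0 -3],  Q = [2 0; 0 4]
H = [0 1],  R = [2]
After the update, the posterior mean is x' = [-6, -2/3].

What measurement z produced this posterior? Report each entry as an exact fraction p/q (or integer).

x̄ = F·x = [-6, 6]
P̄ = F·P·Fᵀ + Q = [38 0; 0 40]
S = H·P̄·Hᵀ + R = [42]
K = P̄·Hᵀ·S⁻¹ = [0; 20/21]
x' − x̄ = [0, -20/3] = K·y
y = (KᵀK)⁻¹·Kᵀ·(x' − x̄) = [-7]
z = y + H·x̄ = [-7] + [6] = [-1]

z = [-1]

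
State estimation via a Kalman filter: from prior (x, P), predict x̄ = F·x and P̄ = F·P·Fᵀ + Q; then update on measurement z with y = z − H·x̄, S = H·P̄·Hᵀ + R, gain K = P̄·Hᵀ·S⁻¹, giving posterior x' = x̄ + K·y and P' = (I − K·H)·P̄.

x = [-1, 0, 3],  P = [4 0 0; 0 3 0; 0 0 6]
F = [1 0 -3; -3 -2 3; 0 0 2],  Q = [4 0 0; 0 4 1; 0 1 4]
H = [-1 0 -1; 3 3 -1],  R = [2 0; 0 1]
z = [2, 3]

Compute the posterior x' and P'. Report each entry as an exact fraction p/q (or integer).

x̄ = F·x = [-10, 12, 6]
P̄ = F·P·Fᵀ + Q = [62 -66 -36; -66 106 37; -36 37 28]
y = z − H·x̄ = [-2, 3]
S = H·P̄·Hᵀ + R = [20 1; 1 347]
K = P̄·Hᵀ·S⁻¹ = [-9046/6939 506/6939; 9980/6939 1631/6939; 2801/6939 -508/6939]
x' = x̄ + K·y = [-49780/6939, 68201/6939, 34508/6939]
P' = (I − K·H)·P̄ = [182878/6939 -237638/6939 -164786/6939; -237638/6939 310741/6939 217678/6939; -164786/6939 217678/6939 159184/6939]

x' = [-49780/6939, 68201/6939, 34508/6939]
P' = [182878/6939 -237638/6939 -164786/6939; -237638/6939 310741/6939 217678/6939; -164786/6939 217678/6939 159184/6939]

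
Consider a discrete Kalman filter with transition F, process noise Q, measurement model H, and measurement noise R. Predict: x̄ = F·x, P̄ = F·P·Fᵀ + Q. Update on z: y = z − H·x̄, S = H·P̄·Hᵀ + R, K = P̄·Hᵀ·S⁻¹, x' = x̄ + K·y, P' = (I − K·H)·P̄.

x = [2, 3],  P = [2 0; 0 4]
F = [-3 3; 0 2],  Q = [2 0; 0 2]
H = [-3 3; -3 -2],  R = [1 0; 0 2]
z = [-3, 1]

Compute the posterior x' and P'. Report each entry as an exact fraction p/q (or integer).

x̄ = F·x = [3, 6]
P̄ = F·P·Fᵀ + Q = [56 24; 24 18]
y = z − H·x̄ = [-12, 22]
S = H·P̄·Hᵀ + R = [235 324; 324 866]
K = P̄·Hᵀ·S⁻¹ = [-6576/49267 -9828/49267; 9702/49267 -9774/49267]
x' = x̄ + K·y = [10497/49267, -35850/49267]
P' = (I − K·H)·P̄ = [4808/49267 2616/49267; 2616/49267 5850/49267]

x' = [10497/49267, -35850/49267]
P' = [4808/49267 2616/49267; 2616/49267 5850/49267]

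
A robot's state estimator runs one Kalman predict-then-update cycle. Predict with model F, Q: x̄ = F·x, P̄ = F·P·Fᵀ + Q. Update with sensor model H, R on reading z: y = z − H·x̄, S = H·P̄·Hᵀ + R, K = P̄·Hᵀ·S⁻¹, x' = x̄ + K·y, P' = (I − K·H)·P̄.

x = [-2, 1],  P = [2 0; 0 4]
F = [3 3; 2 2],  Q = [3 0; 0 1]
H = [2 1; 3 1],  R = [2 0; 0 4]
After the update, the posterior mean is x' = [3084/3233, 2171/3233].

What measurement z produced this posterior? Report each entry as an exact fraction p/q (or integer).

z = [3, 3]

x̄ = F·x = [-3, -2]
P̄ = F·P·Fᵀ + Q = [57 36; 36 25]
S = H·P̄·Hᵀ + R = [399 547; 547 758]
K = P̄·Hᵀ·S⁻¹ = [471/3233 543/3233; 775/3233 8/3233]
x' − x̄ = [12783/3233, 8637/3233] = K·y
y = (KᵀK)⁻¹·Kᵀ·(x' − x̄) = [11, 14]
z = y + H·x̄ = [11, 14] + [-8, -11] = [3, 3]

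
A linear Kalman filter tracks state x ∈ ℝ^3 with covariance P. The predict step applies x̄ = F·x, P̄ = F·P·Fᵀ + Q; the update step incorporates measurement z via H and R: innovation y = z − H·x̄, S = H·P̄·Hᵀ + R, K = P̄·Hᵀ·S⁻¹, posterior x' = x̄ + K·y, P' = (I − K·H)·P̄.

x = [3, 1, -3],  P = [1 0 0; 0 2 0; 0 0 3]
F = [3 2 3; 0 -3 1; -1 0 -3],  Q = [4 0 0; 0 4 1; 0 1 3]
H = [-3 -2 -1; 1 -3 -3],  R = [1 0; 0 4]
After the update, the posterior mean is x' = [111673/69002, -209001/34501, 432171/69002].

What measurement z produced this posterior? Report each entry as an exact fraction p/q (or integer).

z = [1, 1]

x̄ = F·x = [2, -6, 6]
P̄ = F·P·Fᵀ + Q = [48 -3 -30; -3 25 -8; -30 -8 31]
S = H·P̄·Hᵀ + R = [316 -234; -234 610]
K = P̄·Hᵀ·S⁻¹ = [-15741/69002 5295/34501; -16383/69002 -12393/69002; 5646/34501 -6867/69002]
x' − x̄ = [-26331/69002, -1995/34501, 18159/69002] = K·y
y = (KᵀK)⁻¹·Kᵀ·(x' − x̄) = [1, -1]
z = y + H·x̄ = [1, -1] + [0, 2] = [1, 1]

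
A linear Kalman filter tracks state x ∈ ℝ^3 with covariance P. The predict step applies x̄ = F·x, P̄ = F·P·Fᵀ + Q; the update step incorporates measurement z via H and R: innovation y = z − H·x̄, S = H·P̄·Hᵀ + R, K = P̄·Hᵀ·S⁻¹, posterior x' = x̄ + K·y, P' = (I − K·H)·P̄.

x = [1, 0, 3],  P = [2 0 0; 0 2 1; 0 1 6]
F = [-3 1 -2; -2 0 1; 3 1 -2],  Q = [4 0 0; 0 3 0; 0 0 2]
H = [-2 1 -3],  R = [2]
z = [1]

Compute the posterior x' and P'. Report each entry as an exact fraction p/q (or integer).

x' = [-4122/755, -1513/755, 1974/755]
P' = [23419/755 9071/755 -12523/755; 9071/755 5779/755 -4177/755; -12523/755 -4177/755 7061/755]

x̄ = F·x = [-9, 1, -3]
P̄ = F·P·Fᵀ + Q = [44 1 4; 1 17 -23; 4 -23 42]
y = z − H·x̄ = [-27]
S = H·P̄·Hᵀ + R = [755]
K = P̄·Hᵀ·S⁻¹ = [-99/755; 84/755; -157/755]
x' = x̄ + K·y = [-4122/755, -1513/755, 1974/755]
P' = (I − K·H)·P̄ = [23419/755 9071/755 -12523/755; 9071/755 5779/755 -4177/755; -12523/755 -4177/755 7061/755]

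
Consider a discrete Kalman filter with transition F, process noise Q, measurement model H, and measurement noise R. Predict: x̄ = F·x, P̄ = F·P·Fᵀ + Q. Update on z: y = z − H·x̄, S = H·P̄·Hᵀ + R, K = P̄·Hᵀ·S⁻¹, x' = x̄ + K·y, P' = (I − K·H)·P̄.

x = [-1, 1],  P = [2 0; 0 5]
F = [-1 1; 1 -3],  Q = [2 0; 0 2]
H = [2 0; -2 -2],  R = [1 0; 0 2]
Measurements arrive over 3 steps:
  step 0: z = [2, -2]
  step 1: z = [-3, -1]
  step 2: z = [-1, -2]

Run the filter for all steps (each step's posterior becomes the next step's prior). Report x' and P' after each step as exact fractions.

step 0: x̄ = F·x = [2, -4]
step 0: P̄ = F·P·Fᵀ + Q = [9 -17; -17 49]
step 0: y = z − H·x̄ = [-2, -6]
step 0: S = H·P̄·Hᵀ + R = [37 32; 32 98]
step 0: K = P̄·Hᵀ·S⁻¹ = [626/1301 8/1301; -642/1301 -640/1301]
step 0: x' = x̄ + K·y = [1302/1301, -80/1301]
step 0: P' = (I − K·H)·P̄ = [313/1301 -321/1301; -321/1301 961/1301]
step 1: x̄ = F·x = [-1382/1301, 1542/1301]
step 1: P̄ = F·P·Fᵀ + Q = [4518/1301 -4480/1301; -4480/1301 13490/1301]
step 1: y = z − H·x̄ = [-1139/1301, -981/1301]
step 1: S = H·P̄·Hᵀ + R = [19373/1301 -152/1301; -152/1301 38794/1301]
step 1: K = P̄·Hᵀ·S⁻¹ = [134716/288829 -38/288829; -134640/288829 -134690/288829]
step 1: x' = x̄ + K·y = [-424724/288829, 561768/288829]
step 1: P' = (I − K·H)·P̄ = [67358/288829 -67320/288829; -67320/288829 202010/288829]
step 2: x̄ = F·x = [986492/288829, -2110028/288829]
step 2: P̄ = F·P·Fᵀ + Q = [981666/288829 -942668/288829; -942668/288829 2867026/288829]
step 2: y = z − H·x̄ = [-2261813/288829, -2824730/288829]
step 2: S = H·P̄·Hᵀ + R = [4215493/288829 -155992/288829; -155992/288829 8431082/288829]
step 2: K = P̄·Hᵀ·S⁻¹ = [1684372/3616717 -2294/3616717; -1679784/3616717 -28595350/61484189]
step 2: x' = x̄ + K·y = [-814988/3616717, 54114568/61484189]
step 2: P' = (I − K·H)·P̄ = [842186/3616717 -839892/3616717; -839892/3616717 42873514/61484189]

step 0: x' = [1302/1301, -80/1301], P' = [313/1301 -321/1301; -321/1301 961/1301]
step 1: x' = [-424724/288829, 561768/288829], P' = [67358/288829 -67320/288829; -67320/288829 202010/288829]
step 2: x' = [-814988/3616717, 54114568/61484189], P' = [842186/3616717 -839892/3616717; -839892/3616717 42873514/61484189]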